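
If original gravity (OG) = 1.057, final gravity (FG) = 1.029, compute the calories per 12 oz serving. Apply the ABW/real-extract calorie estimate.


ABW = (OG−FG)·131.25·0.79/FG;  °P = 259 − 259/SG (for OG→OE and FG→AE);  RE = 0.1808·OE + 0.8192·AE;  Cal = (6.9·ABW + 4·(RE−0.1))·FG·3.55
ABW = (1.057 − 1.029)·131.25·0.79/1.029 = 2.8214
OE = 259 − 259/1.057 = 13.9669 °P
AE = 259 − 259/1.029 = 7.2993 °P
RE = 0.1808·13.9669 + 0.8192·7.2993 = 8.5048 °P
Cal = (6.9·2.8214 + 4·(8.5048−0.1))·1.029·3.55

193.9246 kcal


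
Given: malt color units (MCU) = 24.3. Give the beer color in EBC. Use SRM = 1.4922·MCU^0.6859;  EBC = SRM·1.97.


SRM = 1.4922·24.3^0.6859 = 13.3111
EBC = 13.3111·1.97

26.2229 EBC


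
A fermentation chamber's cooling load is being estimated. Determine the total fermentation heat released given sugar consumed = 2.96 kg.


Q = m_sugar · 590 kJ/kg
Q = 2.96 · 590

1746.4000 kJ


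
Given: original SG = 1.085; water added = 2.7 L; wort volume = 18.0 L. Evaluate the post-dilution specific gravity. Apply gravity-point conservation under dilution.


SG_new = 1 + (SG_old − 1)·V_old/(V_old + V_water)
pts = (1.085 − 1)·1000·18.0/(18.0 + 2.7) = 73.9130
SG_new = 1 + 73.9130/1000

1.0739


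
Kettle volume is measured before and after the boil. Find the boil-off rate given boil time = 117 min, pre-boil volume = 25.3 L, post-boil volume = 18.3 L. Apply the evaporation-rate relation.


rate = (V_pre − V_post) / (t_min/60)
rate = (25.3 − 18.3) / (117/60)

3.5897 L/hr


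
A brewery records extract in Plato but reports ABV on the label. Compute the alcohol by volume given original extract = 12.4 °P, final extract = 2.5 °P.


SG = 259/(259 − P);  ABV = (OG − FG)·131.25
OG = 259/(259 − 12.4) = 1.0503
FG = 259/(259 − 2.5) = 1.0097
ABV = (1.0503 − 1.0097)·131.25

5.3205 % ABV


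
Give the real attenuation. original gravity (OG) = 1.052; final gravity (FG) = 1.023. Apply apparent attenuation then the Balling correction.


AA = (OG−FG)/(OG−1)·100;  RA = AA·0.8192
AA = (1.052 − 1.023)/(1.052 − 1)·100 = 55.7692
RA = 55.7692·0.8192

45.6862 %


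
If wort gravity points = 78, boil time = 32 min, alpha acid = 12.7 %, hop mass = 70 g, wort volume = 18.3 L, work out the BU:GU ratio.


U = 1.65·0.000125^(GP/1000)·(1−e^(−0.04t))/4.15;  IBU = (α/100)·m·U·1000/V;  BU:GU = IBU/GP
U = 1.65·0.000125^(78/1000)·(1−e^(−0.04·32))/4.15 = 0.1424
IBU = (12.7/100)·70·0.1424·1000/18.3 = 69.1768
BU:GU = 69.1768/78

0.8869


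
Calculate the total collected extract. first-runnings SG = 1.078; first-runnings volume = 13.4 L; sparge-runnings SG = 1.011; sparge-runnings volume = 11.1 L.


total = Σ (SG_i − 1)·1000·V_i
first = (1.078 − 1)·1000·13.4 = 1045.2000
sparge = (1.011 − 1)·1000·11.1 = 122.1000
total = 1045.2000 + 122.1000

1167.3000 gravity·L


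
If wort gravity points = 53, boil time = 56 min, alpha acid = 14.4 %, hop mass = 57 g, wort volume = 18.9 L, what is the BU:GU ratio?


U = 1.65·0.000125^(GP/1000)·(1−e^(−0.04t))/4.15;  IBU = (α/100)·m·U·1000/V;  BU:GU = IBU/GP
U = 1.65·0.000125^(53/1000)·(1−e^(−0.04·56))/4.15 = 0.2206
IBU = (14.4/100)·57·0.2206·1000/18.9 = 95.8214
BU:GU = 95.8214/53

1.8080


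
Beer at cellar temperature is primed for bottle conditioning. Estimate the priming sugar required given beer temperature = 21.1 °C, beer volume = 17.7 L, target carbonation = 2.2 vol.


residual = 14.695·(0.01821 + 0.09011·e^(−0.04·T));  sugar = (target − residual)·4.0·V
residual = 14.695·(0.01821 + 0.09011·e^(−0.04·21.1)) = 0.8370
sugar = (2.2 − 0.8370)·4.0·17.7

96.5025 g


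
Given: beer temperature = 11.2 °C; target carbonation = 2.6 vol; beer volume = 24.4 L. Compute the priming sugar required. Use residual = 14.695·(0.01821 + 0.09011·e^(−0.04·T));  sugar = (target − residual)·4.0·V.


residual = 14.695·(0.01821 + 0.09011·e^(−0.04·11.2)) = 1.1136
sugar = (2.6 − 1.1136)·4.0·24.4

145.0715 g


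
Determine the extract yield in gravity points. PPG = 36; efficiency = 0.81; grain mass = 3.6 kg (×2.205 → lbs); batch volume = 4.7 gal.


points = lbs × PPG × eff / vol
lbs = 3.6 × 2.205 = 7.9380
points = 7.9380 × 36 × 0.81 / 4.7

49.2494 points


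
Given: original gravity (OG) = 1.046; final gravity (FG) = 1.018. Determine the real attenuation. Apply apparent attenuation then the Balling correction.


AA = (OG−FG)/(OG−1)·100;  RA = AA·0.8192
AA = (1.046 − 1.018)/(1.046 − 1)·100 = 60.8696
RA = 60.8696·0.8192

49.8643 %


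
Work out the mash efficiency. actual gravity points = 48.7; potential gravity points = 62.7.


efficiency = actual / potential × 100
efficiency = 48.7 / 62.7 × 100

77.6715 %


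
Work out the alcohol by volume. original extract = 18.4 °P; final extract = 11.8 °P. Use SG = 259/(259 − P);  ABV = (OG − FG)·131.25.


OG = 259/(259 − 18.4) = 1.0765
FG = 259/(259 − 11.8) = 1.0477
ABV = (1.0765 − 1.0477)·131.25

3.7722 % ABV


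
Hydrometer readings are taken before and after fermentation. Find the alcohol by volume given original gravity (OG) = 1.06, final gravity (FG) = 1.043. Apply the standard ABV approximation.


ABV = (OG − FG) · 131.25
ABV = (1.06 − 1.043) · 131.25

2.2313 % ABV


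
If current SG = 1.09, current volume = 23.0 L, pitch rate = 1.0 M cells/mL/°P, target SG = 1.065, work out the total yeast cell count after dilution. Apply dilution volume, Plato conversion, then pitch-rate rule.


V_w = V·((SG_c−1)/(SG_t−1)−1);  °P = 259 − 259/SG_t;  cells = rate·(V+V_w)·°P
V_w = 23.0·((1.09−1)/(1.065−1)−1) = 8.8462
V_final = 23.0 + 8.8462 = 31.8462
°P = 259 − 259/1.065 = 15.8075
cells = 1.0·31.8462·15.8075

503.4085 billion cells


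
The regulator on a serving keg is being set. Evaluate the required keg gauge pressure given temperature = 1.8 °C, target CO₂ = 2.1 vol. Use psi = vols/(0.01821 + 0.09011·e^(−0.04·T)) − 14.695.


psi = 2.1/(0.01821 + 0.09011·e^(−0.04·1.8)) − 14.695

5.8811 psi


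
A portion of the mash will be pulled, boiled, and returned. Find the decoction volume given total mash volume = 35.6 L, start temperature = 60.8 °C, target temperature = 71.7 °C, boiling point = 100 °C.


V_dec = V_total·(T_target − T_start)/(T_boil − T_start)
V_dec = 35.6·(71.7 − 60.8)/(100 − 60.8)

9.8990 L


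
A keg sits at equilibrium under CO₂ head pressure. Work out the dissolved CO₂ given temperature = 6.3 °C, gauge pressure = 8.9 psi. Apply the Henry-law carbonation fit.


vols = (P + 14.695)·(0.01821 + 0.09011·e^(−0.04·T))
vols = (8.9 + 14.695)·(0.01821 + 0.09011·e^(−0.04·6.3))

2.0822 volumes


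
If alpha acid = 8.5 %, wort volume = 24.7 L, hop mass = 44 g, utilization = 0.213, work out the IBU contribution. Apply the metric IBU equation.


IBU = (α/100)·mass·U·1000 / V
IBU = (8.5/100)·44·0.213·1000 / 24.7

32.2518 IBU


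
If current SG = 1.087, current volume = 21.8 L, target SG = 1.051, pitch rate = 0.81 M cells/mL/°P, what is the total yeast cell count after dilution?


V_w = V·((SG_c−1)/(SG_t−1)−1);  °P = 259 − 259/SG_t;  cells = rate·(V+V_w)·°P
V_w = 21.8·((1.087−1)/(1.051−1)−1) = 15.3882
V_final = 21.8 + 15.3882 = 37.1882
°P = 259 − 259/1.051 = 12.5680
cells = 0.81·37.1882·12.5680

378.5801 billion cells


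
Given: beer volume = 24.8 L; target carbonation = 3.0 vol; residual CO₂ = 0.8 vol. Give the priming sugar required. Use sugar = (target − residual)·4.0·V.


sugar = (3.0 − 0.8)·4.0·24.8

218.2400 g


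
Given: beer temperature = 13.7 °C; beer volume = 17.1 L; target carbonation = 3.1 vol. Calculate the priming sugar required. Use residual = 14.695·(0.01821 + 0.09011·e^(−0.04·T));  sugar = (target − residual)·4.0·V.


residual = 14.695·(0.01821 + 0.09011·e^(−0.04·13.7)) = 1.0331
sugar = (3.1 − 1.0331)·4.0·17.1

141.3758 g


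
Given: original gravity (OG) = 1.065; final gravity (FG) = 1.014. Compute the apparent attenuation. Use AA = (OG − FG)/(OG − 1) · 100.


AA = (1.065 − 1.014)/(1.065 − 1) · 100

78.4615 %


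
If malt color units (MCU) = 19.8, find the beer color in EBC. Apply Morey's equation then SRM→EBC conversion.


SRM = 1.4922·MCU^0.6859;  EBC = SRM·1.97
SRM = 1.4922·19.8^0.6859 = 11.5667
EBC = 11.5667·1.97

22.7864 EBC


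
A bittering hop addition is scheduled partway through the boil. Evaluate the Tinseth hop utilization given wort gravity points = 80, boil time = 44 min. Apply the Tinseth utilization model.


U = 1.65·0.000125^(GP/1000) · (1 − e^(−0.04·t))/4.15
bigness = 1.65·0.000125^(80/1000) = 0.8040
boil_factor = (1 − e^(−0.04·44))/4.15 = 0.1995
U = 0.8040 · 0.1995

0.1604


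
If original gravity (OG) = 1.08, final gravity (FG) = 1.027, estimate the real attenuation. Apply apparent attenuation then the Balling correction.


AA = (OG−FG)/(OG−1)·100;  RA = AA·0.8192
AA = (1.08 − 1.027)/(1.08 − 1)·100 = 66.2500
RA = 66.2500·0.8192

54.2720 %


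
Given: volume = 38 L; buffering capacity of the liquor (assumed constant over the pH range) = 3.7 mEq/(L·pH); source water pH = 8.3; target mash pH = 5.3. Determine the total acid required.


acid = buffering capacity · (pH_source − pH_target) · V
acid = 3.7 · (8.3 − 5.3) · 38

421.8000 mEq


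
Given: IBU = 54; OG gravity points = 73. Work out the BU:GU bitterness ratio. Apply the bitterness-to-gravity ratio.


BU:GU = IBU / OG_points
BU:GU = 54 / 73

0.7397


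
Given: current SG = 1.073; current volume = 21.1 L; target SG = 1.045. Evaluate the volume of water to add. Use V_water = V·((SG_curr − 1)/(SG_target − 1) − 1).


V_water = 21.1·((1.073 − 1)/(1.045 − 1) − 1)

13.1289 L


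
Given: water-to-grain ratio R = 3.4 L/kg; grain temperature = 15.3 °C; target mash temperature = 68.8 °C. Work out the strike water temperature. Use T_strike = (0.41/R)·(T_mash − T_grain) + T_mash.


T_strike = (0.41/3.4)·(68.8 − 15.3) + 68.8

75.2515 °C


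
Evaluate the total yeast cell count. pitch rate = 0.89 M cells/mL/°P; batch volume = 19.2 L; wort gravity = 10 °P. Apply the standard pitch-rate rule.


cells (billions) = rate · V_L · °P
cells = 0.89 · 19.2 · 10

170.8800 billion cells


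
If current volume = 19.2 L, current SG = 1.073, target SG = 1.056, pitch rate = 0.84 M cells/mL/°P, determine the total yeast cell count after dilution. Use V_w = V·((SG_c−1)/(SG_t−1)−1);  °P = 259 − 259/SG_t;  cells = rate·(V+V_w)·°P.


V_w = 19.2·((1.073−1)/(1.056−1)−1) = 5.8286
V_final = 19.2 + 5.8286 = 25.0286
°P = 259 − 259/1.056 = 13.7348
cells = 0.84·25.0286·13.7348

288.7615 billion cells


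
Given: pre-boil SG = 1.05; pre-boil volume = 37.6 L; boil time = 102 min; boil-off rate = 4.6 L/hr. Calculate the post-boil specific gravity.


V_post = V_pre − rate·(t/60);  SG_post = 1 + (SG_pre−1)·V_pre/V_post
V_post = 37.6 − 4.6·(102/60) = 29.7800
SG_post = 1 + (1.05 − 1)·37.6/29.7800

1.0631


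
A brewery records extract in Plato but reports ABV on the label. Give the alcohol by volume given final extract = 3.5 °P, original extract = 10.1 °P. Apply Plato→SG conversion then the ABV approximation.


SG = 259/(259 − P);  ABV = (OG − FG)·131.25
OG = 259/(259 − 10.1) = 1.0406
FG = 259/(259 − 3.5) = 1.0137
ABV = (1.0406 − 1.0137)·131.25

3.5280 % ABV


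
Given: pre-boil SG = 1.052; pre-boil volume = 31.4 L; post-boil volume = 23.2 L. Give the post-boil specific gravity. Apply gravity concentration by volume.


SG_post = 1 + (SG_pre − 1)·V_pre/V_post
pts_pre = (1.052 − 1)·1000 = 52.0000
pts_post = 52.0000·31.4/23.2 = 70.3793
SG_post = 1 + 70.3793/1000

1.0704


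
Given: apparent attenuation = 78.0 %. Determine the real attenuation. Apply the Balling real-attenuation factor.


RA = AA · 0.8192
RA = 78.0 · 0.8192

63.8976 %


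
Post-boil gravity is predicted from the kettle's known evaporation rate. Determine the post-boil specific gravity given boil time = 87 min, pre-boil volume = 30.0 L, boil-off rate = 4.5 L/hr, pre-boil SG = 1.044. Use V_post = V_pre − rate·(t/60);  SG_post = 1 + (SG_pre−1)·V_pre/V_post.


V_post = 30.0 − 4.5·(87/60) = 23.4750
SG_post = 1 + (1.044 − 1)·30.0/23.4750

1.0562


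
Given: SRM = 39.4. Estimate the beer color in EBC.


EBC = SRM · 1.97
EBC = 39.4 · 1.97

77.6180 EBC


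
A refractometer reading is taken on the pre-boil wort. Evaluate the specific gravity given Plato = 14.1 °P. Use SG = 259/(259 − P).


SG = 259/(259 − 14.1)

1.0576


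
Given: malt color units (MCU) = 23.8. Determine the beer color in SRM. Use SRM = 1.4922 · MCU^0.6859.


SRM = 1.4922 · 23.8^0.6859

13.1226 SRM


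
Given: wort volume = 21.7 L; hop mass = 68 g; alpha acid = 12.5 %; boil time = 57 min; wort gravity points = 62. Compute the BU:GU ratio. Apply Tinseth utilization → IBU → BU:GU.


U = 1.65·0.000125^(GP/1000)·(1−e^(−0.04t))/4.15;  IBU = (α/100)·m·U·1000/V;  BU:GU = IBU/GP
U = 1.65·0.000125^(62/1000)·(1−e^(−0.04·57))/4.15 = 0.2044
IBU = (12.5/100)·68·0.2044·1000/21.7 = 80.0834
BU:GU = 80.0834/62

1.2917


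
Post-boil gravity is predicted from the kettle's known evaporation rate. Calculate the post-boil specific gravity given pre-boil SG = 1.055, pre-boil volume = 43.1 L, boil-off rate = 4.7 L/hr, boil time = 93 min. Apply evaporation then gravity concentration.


V_post = V_pre − rate·(t/60);  SG_post = 1 + (SG_pre−1)·V_pre/V_post
V_post = 43.1 − 4.7·(93/60) = 35.8150
SG_post = 1 + (1.055 − 1)·43.1/35.8150

1.0662


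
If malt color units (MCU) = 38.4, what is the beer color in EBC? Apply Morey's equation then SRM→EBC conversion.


SRM = 1.4922·MCU^0.6859;  EBC = SRM·1.97
SRM = 1.4922·38.4^0.6859 = 18.2188
EBC = 18.2188·1.97

35.8910 EBC


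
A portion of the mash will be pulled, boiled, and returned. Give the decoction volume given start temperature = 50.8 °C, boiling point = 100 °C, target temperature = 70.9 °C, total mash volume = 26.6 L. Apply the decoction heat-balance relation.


V_dec = V_total·(T_target − T_start)/(T_boil − T_start)
V_dec = 26.6·(70.9 − 50.8)/(100 − 50.8)

10.8671 L


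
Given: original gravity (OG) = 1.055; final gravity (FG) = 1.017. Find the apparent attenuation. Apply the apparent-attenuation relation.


AA = (OG − FG)/(OG − 1) · 100
AA = (1.055 − 1.017)/(1.055 − 1) · 100

69.0909 %


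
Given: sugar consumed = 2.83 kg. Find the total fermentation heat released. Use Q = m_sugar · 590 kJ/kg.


Q = 2.83 · 590

1669.7000 kJ


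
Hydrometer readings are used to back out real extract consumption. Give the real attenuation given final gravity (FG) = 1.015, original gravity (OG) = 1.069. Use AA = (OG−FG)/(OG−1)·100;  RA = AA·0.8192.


AA = (1.069 − 1.015)/(1.069 − 1)·100 = 78.2609
RA = 78.2609·0.8192

64.1113 %


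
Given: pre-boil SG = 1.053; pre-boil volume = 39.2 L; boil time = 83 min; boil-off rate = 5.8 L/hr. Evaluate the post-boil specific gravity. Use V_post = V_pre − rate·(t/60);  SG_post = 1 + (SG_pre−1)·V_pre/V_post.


V_post = 39.2 − 5.8·(83/60) = 31.1767
SG_post = 1 + (1.053 − 1)·39.2/31.1767

1.0666


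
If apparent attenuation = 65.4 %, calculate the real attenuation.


RA = AA · 0.8192
RA = 65.4 · 0.8192

53.5757 %


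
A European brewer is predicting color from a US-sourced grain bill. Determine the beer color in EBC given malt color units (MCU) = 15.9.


SRM = 1.4922·MCU^0.6859;  EBC = SRM·1.97
SRM = 1.4922·15.9^0.6859 = 9.9510
EBC = 9.9510·1.97

19.6034 EBC


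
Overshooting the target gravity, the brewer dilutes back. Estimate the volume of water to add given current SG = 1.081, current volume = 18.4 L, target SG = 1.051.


V_water = V·((SG_curr − 1)/(SG_target − 1) − 1)
V_water = 18.4·((1.081 − 1)/(1.051 − 1) − 1)

10.8235 L


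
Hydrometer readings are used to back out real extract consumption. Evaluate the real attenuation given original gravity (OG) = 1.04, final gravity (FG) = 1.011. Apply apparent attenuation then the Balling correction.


AA = (OG−FG)/(OG−1)·100;  RA = AA·0.8192
AA = (1.04 − 1.011)/(1.04 − 1)·100 = 72.5000
RA = 72.5000·0.8192

59.3920 %


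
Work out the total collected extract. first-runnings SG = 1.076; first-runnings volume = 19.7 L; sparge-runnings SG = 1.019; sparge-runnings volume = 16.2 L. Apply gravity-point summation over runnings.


total = Σ (SG_i − 1)·1000·V_i
first = (1.076 − 1)·1000·19.7 = 1497.2000
sparge = (1.019 − 1)·1000·16.2 = 307.8000
total = 1497.2000 + 307.8000

1805.0000 gravity·L


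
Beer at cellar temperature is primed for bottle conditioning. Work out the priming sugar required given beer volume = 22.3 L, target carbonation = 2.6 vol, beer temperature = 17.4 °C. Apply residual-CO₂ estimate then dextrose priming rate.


residual = 14.695·(0.01821 + 0.09011·e^(−0.04·T));  sugar = (target − residual)·4.0·V
residual = 14.695·(0.01821 + 0.09011·e^(−0.04·17.4)) = 0.9278
sugar = (2.6 − 0.9278)·4.0·22.3

149.1609 g


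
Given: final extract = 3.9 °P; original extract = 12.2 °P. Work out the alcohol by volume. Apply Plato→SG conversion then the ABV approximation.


SG = 259/(259 − P);  ABV = (OG − FG)·131.25
OG = 259/(259 − 12.2) = 1.0494
FG = 259/(259 − 3.9) = 1.0153
ABV = (1.0494 − 1.0153)·131.25

4.4815 % ABV


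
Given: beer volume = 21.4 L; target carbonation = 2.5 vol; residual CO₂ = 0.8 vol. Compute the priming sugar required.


sugar = (target − residual)·4.0·V
sugar = (2.5 − 0.8)·4.0·21.4

145.5200 g


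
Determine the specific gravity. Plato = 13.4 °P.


SG = 259/(259 − P)
SG = 259/(259 − 13.4)

1.0546


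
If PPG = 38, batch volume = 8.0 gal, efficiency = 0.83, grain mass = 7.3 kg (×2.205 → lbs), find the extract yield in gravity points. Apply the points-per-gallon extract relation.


points = lbs × PPG × eff / vol
lbs = 7.3 × 2.205 = 16.0965
points = 16.0965 × 38 × 0.83 / 8.0

63.4605 points


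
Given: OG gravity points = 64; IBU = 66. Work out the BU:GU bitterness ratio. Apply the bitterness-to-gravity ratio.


BU:GU = IBU / OG_points
BU:GU = 66 / 64

1.0312


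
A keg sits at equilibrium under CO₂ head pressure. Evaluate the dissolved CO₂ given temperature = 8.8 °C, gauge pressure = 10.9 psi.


vols = (P + 14.695)·(0.01821 + 0.09011·e^(−0.04·T))
vols = (10.9 + 14.695)·(0.01821 + 0.09011·e^(−0.04·8.8))

2.0881 volumes


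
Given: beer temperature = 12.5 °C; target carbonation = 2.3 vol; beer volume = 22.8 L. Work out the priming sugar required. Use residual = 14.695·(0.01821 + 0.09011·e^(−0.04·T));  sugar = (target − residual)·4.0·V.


residual = 14.695·(0.01821 + 0.09011·e^(−0.04·12.5)) = 1.0707
sugar = (2.3 − 1.0707)·4.0·22.8

112.1082 g


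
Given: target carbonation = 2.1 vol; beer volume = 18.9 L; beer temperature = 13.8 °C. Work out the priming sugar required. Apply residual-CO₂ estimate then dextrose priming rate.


residual = 14.695·(0.01821 + 0.09011·e^(−0.04·T));  sugar = (target − residual)·4.0·V
residual = 14.695·(0.01821 + 0.09011·e^(−0.04·13.8)) = 1.0300
sugar = (2.1 − 1.0300)·4.0·18.9

80.8884 g


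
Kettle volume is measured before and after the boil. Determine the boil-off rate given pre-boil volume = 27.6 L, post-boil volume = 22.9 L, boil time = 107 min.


rate = (V_pre − V_post) / (t_min/60)
rate = (27.6 − 22.9) / (107/60)

2.6355 L/hr


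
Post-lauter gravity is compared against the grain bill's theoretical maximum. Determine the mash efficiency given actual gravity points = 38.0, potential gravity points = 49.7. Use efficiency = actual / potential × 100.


efficiency = 38.0 / 49.7 × 100

76.4588 %


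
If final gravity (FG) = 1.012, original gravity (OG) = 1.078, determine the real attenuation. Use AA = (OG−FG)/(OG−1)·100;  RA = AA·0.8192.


AA = (1.078 − 1.012)/(1.078 − 1)·100 = 84.6154
RA = 84.6154·0.8192

69.3169 %


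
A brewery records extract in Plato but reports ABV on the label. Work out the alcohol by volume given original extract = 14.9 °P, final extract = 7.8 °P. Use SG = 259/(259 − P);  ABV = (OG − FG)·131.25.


OG = 259/(259 − 14.9) = 1.0610
FG = 259/(259 − 7.8) = 1.0311
ABV = (1.0610 − 1.0311)·131.25

3.9361 % ABV


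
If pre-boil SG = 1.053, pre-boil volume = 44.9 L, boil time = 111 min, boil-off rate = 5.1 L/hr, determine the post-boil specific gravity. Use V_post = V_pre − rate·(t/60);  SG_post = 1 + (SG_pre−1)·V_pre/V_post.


V_post = 44.9 − 5.1·(111/60) = 35.4650
SG_post = 1 + (1.053 − 1)·44.9/35.4650

1.0671


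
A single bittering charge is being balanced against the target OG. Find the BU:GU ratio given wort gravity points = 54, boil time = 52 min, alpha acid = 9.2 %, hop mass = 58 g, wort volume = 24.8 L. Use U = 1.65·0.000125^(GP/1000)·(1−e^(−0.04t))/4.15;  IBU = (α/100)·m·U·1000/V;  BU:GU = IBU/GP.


U = 1.65·0.000125^(54/1000)·(1−e^(−0.04·52))/4.15 = 0.2141
IBU = (9.2/100)·58·0.2141·1000/24.8 = 46.0761
BU:GU = 46.0761/54

0.8533


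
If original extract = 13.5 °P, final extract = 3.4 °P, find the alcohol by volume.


SG = 259/(259 − P);  ABV = (OG − FG)·131.25
OG = 259/(259 − 13.5) = 1.0550
FG = 259/(259 − 3.4) = 1.0133
ABV = (1.0550 − 1.0133)·131.25

5.4715 % ABV


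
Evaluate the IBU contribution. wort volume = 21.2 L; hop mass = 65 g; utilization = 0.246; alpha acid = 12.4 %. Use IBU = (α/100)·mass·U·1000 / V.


IBU = (12.4/100)·65·0.246·1000 / 21.2

93.5264 IBU


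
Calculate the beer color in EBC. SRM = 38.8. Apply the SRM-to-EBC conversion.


EBC = SRM · 1.97
EBC = 38.8 · 1.97

76.4360 EBC


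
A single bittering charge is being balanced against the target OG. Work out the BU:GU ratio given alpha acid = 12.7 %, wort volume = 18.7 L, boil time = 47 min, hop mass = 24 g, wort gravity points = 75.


U = 1.65·0.000125^(GP/1000)·(1−e^(−0.04t))/4.15;  IBU = (α/100)·m·U·1000/V;  BU:GU = IBU/GP
U = 1.65·0.000125^(75/1000)·(1−e^(−0.04·47))/4.15 = 0.1717
IBU = (12.7/100)·24·0.1717·1000/18.7 = 27.9879
BU:GU = 27.9879/75

0.3732


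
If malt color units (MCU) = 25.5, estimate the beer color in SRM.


SRM = 1.4922 · MCU^0.6859
SRM = 1.4922 · 25.5^0.6859

13.7586 SRM


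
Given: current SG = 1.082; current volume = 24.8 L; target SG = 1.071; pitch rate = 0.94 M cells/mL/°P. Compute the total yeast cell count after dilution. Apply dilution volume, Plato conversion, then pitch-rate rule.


V_w = V·((SG_c−1)/(SG_t−1)−1);  °P = 259 − 259/SG_t;  cells = rate·(V+V_w)·°P
V_w = 24.8·((1.082−1)/(1.071−1)−1) = 3.8423
V_final = 24.8 + 3.8423 = 28.6423
°P = 259 − 259/1.071 = 17.1699
cells = 0.94·28.6423·17.1699

462.2785 billion cells


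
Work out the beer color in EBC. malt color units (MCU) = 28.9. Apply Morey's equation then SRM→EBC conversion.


SRM = 1.4922·MCU^0.6859;  EBC = SRM·1.97
SRM = 1.4922·28.9^0.6859 = 14.9919
EBC = 14.9919·1.97

29.5341 EBC


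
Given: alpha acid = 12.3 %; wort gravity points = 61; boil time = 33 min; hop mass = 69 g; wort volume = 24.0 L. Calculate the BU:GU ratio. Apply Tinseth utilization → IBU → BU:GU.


U = 1.65·0.000125^(GP/1000)·(1−e^(−0.04t))/4.15;  IBU = (α/100)·m·U·1000/V;  BU:GU = IBU/GP
U = 1.65·0.000125^(61/1000)·(1−e^(−0.04·33))/4.15 = 0.1684
IBU = (12.3/100)·69·0.1684·1000/24.0 = 59.5544
BU:GU = 59.5544/61

0.9763


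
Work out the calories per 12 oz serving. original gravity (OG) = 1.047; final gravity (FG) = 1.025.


ABW = (OG−FG)·131.25·0.79/FG;  °P = 259 − 259/SG (for OG→OE and FG→AE);  RE = 0.1808·OE + 0.8192·AE;  Cal = (6.9·ABW + 4·(RE−0.1))·FG·3.55
ABW = (1.047 − 1.025)·131.25·0.79/1.025 = 2.2255
OE = 259 − 259/1.047 = 11.6266 °P
AE = 259 − 259/1.025 = 6.3171 °P
RE = 0.1808·11.6266 + 0.8192·6.3171 = 7.2770 °P
Cal = (6.9·2.2255 + 4·(7.2770−0.1))·1.025·3.55

160.3378 kcal


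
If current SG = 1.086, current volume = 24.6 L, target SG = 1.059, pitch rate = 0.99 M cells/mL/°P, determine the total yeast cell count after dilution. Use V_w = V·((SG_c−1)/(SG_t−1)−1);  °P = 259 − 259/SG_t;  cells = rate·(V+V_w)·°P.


V_w = 24.6·((1.086−1)/(1.059−1)−1) = 11.2576
V_final = 24.6 + 11.2576 = 35.8576
°P = 259 − 259/1.059 = 14.4297
cells = 0.99·35.8576·14.4297

512.2389 billion cells


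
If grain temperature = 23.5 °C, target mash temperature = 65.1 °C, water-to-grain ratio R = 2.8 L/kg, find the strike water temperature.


T_strike = (0.41/R)·(T_mash − T_grain) + T_mash
T_strike = (0.41/2.8)·(65.1 − 23.5) + 65.1

71.1914 °C


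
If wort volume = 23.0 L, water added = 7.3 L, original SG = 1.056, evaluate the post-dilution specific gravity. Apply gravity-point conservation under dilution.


SG_new = 1 + (SG_old − 1)·V_old/(V_old + V_water)
pts = (1.056 − 1)·1000·23.0/(23.0 + 7.3) = 42.5083
SG_new = 1 + 42.5083/1000

1.0425


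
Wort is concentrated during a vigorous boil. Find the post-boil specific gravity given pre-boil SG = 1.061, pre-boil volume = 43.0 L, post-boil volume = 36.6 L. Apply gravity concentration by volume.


SG_post = 1 + (SG_pre − 1)·V_pre/V_post
pts_pre = (1.061 − 1)·1000 = 61.0000
pts_post = 61.0000·43.0/36.6 = 71.6667
SG_post = 1 + 71.6667/1000

1.0717


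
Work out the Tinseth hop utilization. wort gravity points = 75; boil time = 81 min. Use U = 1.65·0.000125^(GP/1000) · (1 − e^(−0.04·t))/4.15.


bigness = 1.65·0.000125^(75/1000) = 0.8409
boil_factor = (1 − e^(−0.04·81))/4.15 = 0.2315
U = 0.8409 · 0.2315

0.1947


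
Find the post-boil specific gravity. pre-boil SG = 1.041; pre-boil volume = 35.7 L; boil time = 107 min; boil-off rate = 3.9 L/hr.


V_post = V_pre − rate·(t/60);  SG_post = 1 + (SG_pre−1)·V_pre/V_post
V_post = 35.7 − 3.9·(107/60) = 28.7450
SG_post = 1 + (1.041 − 1)·35.7/28.7450

1.0509


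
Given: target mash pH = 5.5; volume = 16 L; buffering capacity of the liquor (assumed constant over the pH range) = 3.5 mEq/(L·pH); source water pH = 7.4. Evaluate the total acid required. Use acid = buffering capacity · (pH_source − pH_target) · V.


acid = 3.5 · (7.4 − 5.5) · 16

106.4000 mEq


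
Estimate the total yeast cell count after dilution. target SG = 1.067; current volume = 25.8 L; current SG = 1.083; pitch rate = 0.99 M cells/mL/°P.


V_w = V·((SG_c−1)/(SG_t−1)−1);  °P = 259 − 259/SG_t;  cells = rate·(V+V_w)·°P
V_w = 25.8·((1.083−1)/(1.067−1)−1) = 6.1612
V_final = 25.8 + 6.1612 = 31.9612
°P = 259 − 259/1.067 = 16.2634
cells = 0.99·31.9612·16.2634

514.5983 billion cells


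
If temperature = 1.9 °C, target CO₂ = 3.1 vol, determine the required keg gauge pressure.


psi = vols/(0.01821 + 0.09011·e^(−0.04·T)) − 14.695
psi = 3.1/(0.01821 + 0.09011·e^(−0.04·1.9)) − 14.695

15.7792 psi


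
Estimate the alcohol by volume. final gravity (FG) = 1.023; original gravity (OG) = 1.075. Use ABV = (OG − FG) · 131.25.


ABV = (1.075 − 1.023) · 131.25

6.8250 % ABV


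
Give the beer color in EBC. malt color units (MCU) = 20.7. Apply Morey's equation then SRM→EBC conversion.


SRM = 1.4922·MCU^0.6859;  EBC = SRM·1.97
SRM = 1.4922·20.7^0.6859 = 11.9248
EBC = 11.9248·1.97

23.4919 EBC


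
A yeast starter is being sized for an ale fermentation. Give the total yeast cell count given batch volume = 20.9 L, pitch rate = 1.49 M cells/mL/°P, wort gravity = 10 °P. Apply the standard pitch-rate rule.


cells (billions) = rate · V_L · °P
cells = 1.49 · 20.9 · 10

311.4100 billion cells


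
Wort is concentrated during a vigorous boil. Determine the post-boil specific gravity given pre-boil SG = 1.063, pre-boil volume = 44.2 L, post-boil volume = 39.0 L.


SG_post = 1 + (SG_pre − 1)·V_pre/V_post
pts_pre = (1.063 − 1)·1000 = 63.0000
pts_post = 63.0000·44.2/39.0 = 71.4000
SG_post = 1 + 71.4000/1000

1.0714


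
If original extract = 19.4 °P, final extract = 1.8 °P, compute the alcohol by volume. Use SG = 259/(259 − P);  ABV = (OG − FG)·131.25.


OG = 259/(259 − 19.4) = 1.0810
FG = 259/(259 − 1.8) = 1.0070
ABV = (1.0810 − 1.0070)·131.25

9.7085 % ABV


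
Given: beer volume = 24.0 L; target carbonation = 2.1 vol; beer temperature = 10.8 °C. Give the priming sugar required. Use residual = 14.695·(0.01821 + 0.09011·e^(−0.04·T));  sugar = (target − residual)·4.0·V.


residual = 14.695·(0.01821 + 0.09011·e^(−0.04·10.8)) = 1.1273
sugar = (2.1 − 1.1273)·4.0·24.0

93.3833 g


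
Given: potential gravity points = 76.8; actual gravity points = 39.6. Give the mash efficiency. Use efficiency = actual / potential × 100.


efficiency = 39.6 / 76.8 × 100

51.5625 %


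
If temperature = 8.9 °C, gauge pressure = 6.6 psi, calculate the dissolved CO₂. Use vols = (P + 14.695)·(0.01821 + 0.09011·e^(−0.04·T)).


vols = (6.6 + 14.695)·(0.01821 + 0.09011·e^(−0.04·8.9))

1.7319 volumes


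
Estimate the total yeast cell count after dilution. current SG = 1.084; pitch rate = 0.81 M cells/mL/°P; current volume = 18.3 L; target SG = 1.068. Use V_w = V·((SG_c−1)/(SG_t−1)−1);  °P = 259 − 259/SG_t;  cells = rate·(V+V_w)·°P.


V_w = 18.3·((1.084−1)/(1.068−1)−1) = 4.3059
V_final = 18.3 + 4.3059 = 22.6059
°P = 259 − 259/1.068 = 16.4906
cells = 0.81·22.6059·16.4906

301.9562 billion cells


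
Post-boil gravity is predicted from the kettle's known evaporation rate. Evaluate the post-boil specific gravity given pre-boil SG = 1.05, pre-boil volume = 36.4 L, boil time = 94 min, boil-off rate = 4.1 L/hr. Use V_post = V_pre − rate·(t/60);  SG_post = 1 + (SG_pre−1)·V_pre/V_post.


V_post = 36.4 − 4.1·(94/60) = 29.9767
SG_post = 1 + (1.05 − 1)·36.4/29.9767

1.0607


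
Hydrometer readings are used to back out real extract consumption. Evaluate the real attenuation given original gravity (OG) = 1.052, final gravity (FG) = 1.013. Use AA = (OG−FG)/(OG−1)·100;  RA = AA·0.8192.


AA = (1.052 − 1.013)/(1.052 − 1)·100 = 75.0000
RA = 75.0000·0.8192

61.4400 %


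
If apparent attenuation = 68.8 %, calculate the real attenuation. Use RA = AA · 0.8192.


RA = 68.8 · 0.8192

56.3610 %


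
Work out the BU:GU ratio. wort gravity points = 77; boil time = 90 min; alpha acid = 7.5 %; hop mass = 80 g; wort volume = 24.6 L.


U = 1.65·0.000125^(GP/1000)·(1−e^(−0.04t))/4.15;  IBU = (α/100)·m·U·1000/V;  BU:GU = IBU/GP
U = 1.65·0.000125^(77/1000)·(1−e^(−0.04·90))/4.15 = 0.1936
IBU = (7.5/100)·80·0.1936·1000/24.6 = 47.2153
BU:GU = 47.2153/77

0.6132


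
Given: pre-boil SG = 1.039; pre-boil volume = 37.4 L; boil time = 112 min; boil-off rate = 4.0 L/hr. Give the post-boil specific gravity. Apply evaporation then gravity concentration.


V_post = V_pre − rate·(t/60);  SG_post = 1 + (SG_pre−1)·V_pre/V_post
V_post = 37.4 − 4.0·(112/60) = 29.9333
SG_post = 1 + (1.039 − 1)·37.4/29.9333

1.0487


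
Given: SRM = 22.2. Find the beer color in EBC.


EBC = SRM · 1.97
EBC = 22.2 · 1.97

43.7340 EBC


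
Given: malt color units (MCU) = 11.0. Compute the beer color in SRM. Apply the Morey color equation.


SRM = 1.4922 · MCU^0.6859
SRM = 1.4922 · 11.0^0.6859

7.7289 SRM


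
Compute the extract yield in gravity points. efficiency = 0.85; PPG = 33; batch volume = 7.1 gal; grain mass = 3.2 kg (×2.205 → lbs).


points = lbs × PPG × eff / vol
lbs = 3.2 × 2.205 = 7.0560
points = 7.0560 × 33 × 0.85 / 7.1

27.8762 points


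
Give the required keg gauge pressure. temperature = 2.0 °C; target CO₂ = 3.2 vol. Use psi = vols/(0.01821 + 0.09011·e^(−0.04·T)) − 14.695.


psi = 3.2/(0.01821 + 0.09011·e^(−0.04·2.0)) − 14.695

16.8657 psi


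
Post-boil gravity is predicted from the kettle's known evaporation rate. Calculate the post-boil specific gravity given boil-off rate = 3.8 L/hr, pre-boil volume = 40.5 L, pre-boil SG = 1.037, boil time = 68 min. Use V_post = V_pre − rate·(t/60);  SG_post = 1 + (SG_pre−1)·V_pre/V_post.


V_post = 40.5 − 3.8·(68/60) = 36.1933
SG_post = 1 + (1.037 − 1)·40.5/36.1933

1.0414


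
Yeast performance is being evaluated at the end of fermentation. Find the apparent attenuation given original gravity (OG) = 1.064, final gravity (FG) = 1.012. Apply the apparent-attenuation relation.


AA = (OG − FG)/(OG − 1) · 100
AA = (1.064 − 1.012)/(1.064 − 1) · 100

81.2500 %


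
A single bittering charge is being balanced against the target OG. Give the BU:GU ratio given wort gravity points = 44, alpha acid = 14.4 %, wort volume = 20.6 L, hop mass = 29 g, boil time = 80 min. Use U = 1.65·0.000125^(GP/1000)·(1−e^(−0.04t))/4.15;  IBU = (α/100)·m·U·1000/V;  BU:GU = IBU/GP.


U = 1.65·0.000125^(44/1000)·(1−e^(−0.04·80))/4.15 = 0.2568
IBU = (14.4/100)·29·0.2568·1000/20.6 = 52.0618
BU:GU = 52.0618/44

1.1832


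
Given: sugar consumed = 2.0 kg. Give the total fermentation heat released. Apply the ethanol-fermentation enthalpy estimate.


Q = m_sugar · 590 kJ/kg
Q = 2.0 · 590

1180.0000 kJ


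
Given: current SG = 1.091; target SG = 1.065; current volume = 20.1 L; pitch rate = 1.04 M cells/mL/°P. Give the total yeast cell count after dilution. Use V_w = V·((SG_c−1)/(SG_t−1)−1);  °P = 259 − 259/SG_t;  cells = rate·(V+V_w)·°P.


V_w = 20.1·((1.091−1)/(1.065−1)−1) = 8.0400
V_final = 20.1 + 8.0400 = 28.1400
°P = 259 − 259/1.065 = 15.8075
cells = 1.04·28.1400·15.8075

462.6163 billion cells


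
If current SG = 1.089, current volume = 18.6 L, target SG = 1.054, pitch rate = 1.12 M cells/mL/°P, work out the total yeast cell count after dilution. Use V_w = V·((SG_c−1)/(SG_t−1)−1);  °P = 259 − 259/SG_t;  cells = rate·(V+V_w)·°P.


V_w = 18.6·((1.089−1)/(1.054−1)−1) = 12.0556
V_final = 18.6 + 12.0556 = 30.6556
°P = 259 − 259/1.054 = 13.2694
cells = 1.12·30.6556·13.2694

455.5962 billion cells


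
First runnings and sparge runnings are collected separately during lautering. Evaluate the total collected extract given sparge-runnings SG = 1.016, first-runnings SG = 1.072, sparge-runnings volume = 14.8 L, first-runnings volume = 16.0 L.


total = Σ (SG_i − 1)·1000·V_i
first = (1.072 − 1)·1000·16.0 = 1152.0000
sparge = (1.016 − 1)·1000·14.8 = 236.8000
total = 1152.0000 + 236.8000

1388.8000 gravity·L


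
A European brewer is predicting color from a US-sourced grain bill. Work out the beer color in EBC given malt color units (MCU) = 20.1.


SRM = 1.4922·MCU^0.6859;  EBC = SRM·1.97
SRM = 1.4922·20.1^0.6859 = 11.6866
EBC = 11.6866·1.97

23.0227 EBC


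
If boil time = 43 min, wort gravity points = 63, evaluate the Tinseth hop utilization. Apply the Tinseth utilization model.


U = 1.65·0.000125^(GP/1000) · (1 − e^(−0.04·t))/4.15
bigness = 1.65·0.000125^(63/1000) = 0.9367
boil_factor = (1 − e^(−0.04·43))/4.15 = 0.1978
U = 0.9367 · 0.1978

0.1853


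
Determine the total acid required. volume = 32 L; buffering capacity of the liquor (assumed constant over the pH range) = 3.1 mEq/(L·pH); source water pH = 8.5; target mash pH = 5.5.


acid = buffering capacity · (pH_source − pH_target) · V
acid = 3.1 · (8.5 − 5.5) · 32

297.6000 mEq


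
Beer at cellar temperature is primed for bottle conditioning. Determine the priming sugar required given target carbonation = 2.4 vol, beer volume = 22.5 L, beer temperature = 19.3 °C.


residual = 14.695·(0.01821 + 0.09011·e^(−0.04·T));  sugar = (target − residual)·4.0·V
residual = 14.695·(0.01821 + 0.09011·e^(−0.04·19.3)) = 0.8795
sugar = (2.4 − 0.8795)·4.0·22.5

136.8470 g


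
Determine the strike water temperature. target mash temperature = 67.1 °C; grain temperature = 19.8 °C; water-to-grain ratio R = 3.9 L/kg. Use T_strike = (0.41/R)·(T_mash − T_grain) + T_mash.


T_strike = (0.41/3.9)·(67.1 − 19.8) + 67.1

72.0726 °C


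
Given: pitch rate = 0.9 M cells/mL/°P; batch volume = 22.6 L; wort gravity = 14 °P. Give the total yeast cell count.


cells (billions) = rate · V_L · °P
cells = 0.9 · 22.6 · 14

284.7600 billion cells


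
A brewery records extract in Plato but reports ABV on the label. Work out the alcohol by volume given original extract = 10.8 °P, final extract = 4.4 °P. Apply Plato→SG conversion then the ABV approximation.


SG = 259/(259 − P);  ABV = (OG − FG)·131.25
OG = 259/(259 − 10.8) = 1.0435
FG = 259/(259 − 4.4) = 1.0173
ABV = (1.0435 − 1.0173)·131.25

3.4429 % ABV


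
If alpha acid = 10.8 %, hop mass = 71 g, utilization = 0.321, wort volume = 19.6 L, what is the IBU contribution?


IBU = (α/100)·mass·U·1000 / V
IBU = (10.8/100)·71·0.321·1000 / 19.6

125.5831 IBU


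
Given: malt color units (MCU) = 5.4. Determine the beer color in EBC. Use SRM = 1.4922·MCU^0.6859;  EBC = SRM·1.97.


SRM = 1.4922·5.4^0.6859 = 4.7443
EBC = 4.7443·1.97

9.3464 EBC


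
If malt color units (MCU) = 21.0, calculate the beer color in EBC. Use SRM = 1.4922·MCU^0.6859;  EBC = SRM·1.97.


SRM = 1.4922·21.0^0.6859 = 12.0431
EBC = 12.0431·1.97

23.7249 EBC


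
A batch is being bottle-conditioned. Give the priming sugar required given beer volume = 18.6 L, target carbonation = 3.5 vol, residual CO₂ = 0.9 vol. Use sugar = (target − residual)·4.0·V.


sugar = (3.5 − 0.9)·4.0·18.6

193.4400 g


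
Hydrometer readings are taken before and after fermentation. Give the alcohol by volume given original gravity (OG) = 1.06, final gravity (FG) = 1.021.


ABV = (OG − FG) · 131.25
ABV = (1.06 − 1.021) · 131.25

5.1188 % ABV


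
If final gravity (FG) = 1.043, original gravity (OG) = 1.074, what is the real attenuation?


AA = (OG−FG)/(OG−1)·100;  RA = AA·0.8192
AA = (1.074 − 1.043)/(1.074 − 1)·100 = 41.8919
RA = 41.8919·0.8192

34.3178 %


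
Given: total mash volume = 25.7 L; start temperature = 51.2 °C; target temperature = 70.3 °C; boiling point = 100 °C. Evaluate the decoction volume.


V_dec = V_total·(T_target − T_start)/(T_boil − T_start)
V_dec = 25.7·(70.3 − 51.2)/(100 − 51.2)

10.0588 L


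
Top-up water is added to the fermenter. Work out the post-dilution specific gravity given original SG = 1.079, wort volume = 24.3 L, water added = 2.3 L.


SG_new = 1 + (SG_old − 1)·V_old/(V_old + V_water)
pts = (1.079 − 1)·1000·24.3/(24.3 + 2.3) = 72.1692
SG_new = 1 + 72.1692/1000

1.0722


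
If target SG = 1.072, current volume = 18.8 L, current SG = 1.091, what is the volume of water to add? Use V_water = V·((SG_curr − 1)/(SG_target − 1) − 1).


V_water = 18.8·((1.091 − 1)/(1.072 − 1) − 1)

4.9611 L


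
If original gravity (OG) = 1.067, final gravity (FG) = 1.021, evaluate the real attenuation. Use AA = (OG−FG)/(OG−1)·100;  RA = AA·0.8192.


AA = (1.067 − 1.021)/(1.067 − 1)·100 = 68.6567
RA = 68.6567·0.8192

56.2436 %


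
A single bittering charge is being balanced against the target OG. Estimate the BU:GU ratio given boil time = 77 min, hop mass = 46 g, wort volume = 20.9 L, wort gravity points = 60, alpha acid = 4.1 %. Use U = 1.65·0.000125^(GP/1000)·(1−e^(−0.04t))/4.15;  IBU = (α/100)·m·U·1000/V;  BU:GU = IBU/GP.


U = 1.65·0.000125^(60/1000)·(1−e^(−0.04·77))/4.15 = 0.2212
IBU = (4.1/100)·46·0.2212·1000/20.9 = 19.9624
BU:GU = 19.9624/60

0.3327


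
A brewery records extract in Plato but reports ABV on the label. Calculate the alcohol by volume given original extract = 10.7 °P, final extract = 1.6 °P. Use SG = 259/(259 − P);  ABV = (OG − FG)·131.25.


OG = 259/(259 − 10.7) = 1.0431
FG = 259/(259 − 1.6) = 1.0062
ABV = (1.0431 − 1.0062)·131.25

4.8401 % ABV
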